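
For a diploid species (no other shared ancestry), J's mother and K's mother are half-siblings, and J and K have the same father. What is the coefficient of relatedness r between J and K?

0.3125

Wright's path rule: contributions from independent ancestry routes add.
J and K are related in two ways: half first cousins through their mothers (r = 1/16) and half-sibs through their shared father (r = 1/4).
r = 1/16 + 1/4 = 5/16 = 0.3125.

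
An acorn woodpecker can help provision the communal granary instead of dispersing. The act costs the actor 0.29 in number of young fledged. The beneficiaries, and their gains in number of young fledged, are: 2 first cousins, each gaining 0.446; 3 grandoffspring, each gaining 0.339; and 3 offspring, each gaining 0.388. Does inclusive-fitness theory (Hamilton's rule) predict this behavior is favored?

Hamilton's rule: the trait is favored when the sum of r·B over every recipient exceeds the actor's cost C.
r to a first cousin = 0.125 (first cousins share one grandparent pair — two paths of length 4: r = 2·(1/2)^4 = 1/8).
r to a grandoffspring = 1/4 (two parent–offspring links: r = (1/2)^2 = 1/4).
r to an offspring = 0.5 (one parent–offspring link: r = (1/2)^1 = 1/2).
Summing one r·B term per recipient: 2·0.125·0.446 + 3·0.25·0.339 + 3·0.5·0.388 = 0.94775.
0.94775 > 0.29: the indirect benefit exceeds the cost.

Yes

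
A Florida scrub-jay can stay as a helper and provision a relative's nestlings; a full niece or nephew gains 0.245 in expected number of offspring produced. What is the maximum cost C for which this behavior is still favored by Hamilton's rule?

0.06125

r to a full niece or nephew = 1/4 (full aunt/uncle↔niece/nephew: two paths of length 3 through the shared grandparent pair: r = 2·(1/2)^3 = 1/4).
Hamilton's rule: n·r·B > C, so the trait is favored while C < n·r·B = 1·0.25·0.245 = 0.06125.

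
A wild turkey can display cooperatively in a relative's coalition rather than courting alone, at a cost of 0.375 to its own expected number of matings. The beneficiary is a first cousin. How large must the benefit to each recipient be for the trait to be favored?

3

r to a first cousin = 0.125 (first cousins share one grandparent pair — two paths of length 4: r = 2·(1/2)^4 = 1/8).
Hamilton's rule with n recipients of equal r: n·r·B > C, so B > C/(n·r) = 0.375/(1·0.125) = 3.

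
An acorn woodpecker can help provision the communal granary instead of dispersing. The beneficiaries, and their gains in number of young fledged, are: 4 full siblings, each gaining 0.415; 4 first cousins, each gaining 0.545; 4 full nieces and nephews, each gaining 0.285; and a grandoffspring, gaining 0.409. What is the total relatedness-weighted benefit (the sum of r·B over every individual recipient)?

r to a full sibling = 1/2 (full sibs share both parents — two paths of length 2: r = 2·(1/2)^2 = 1/2).
r to a first cousin = 1/8 (first cousins share one grandparent pair — two paths of length 4: r = 2·(1/2)^4 = 1/8).
r to a full niece or nephew = 1/4 (full aunt/uncle↔niece/nephew: two paths of length 3 through the shared grandparent pair: r = 2·(1/2)^3 = 1/4).
r to a grandoffspring = 1/4 (two parent–offspring links: r = (1/2)^2 = 1/4).
Summing one r·B term per recipient: 4·0.5·0.415 + 4·0.125·0.545 + 4·0.25·0.285 + 1·0.25·0.409 = 1.48975.

1.48975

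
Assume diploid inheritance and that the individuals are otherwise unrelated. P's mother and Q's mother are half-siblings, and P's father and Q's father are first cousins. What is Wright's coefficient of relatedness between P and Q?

0.09375

Wright's path rule: contributions from independent ancestry routes add.
P and Q are related in two ways: half first cousins through their mothers (r = 1/16) and second cousins through their fathers (r = 1/32).
r = 1/16 + 1/32 = 0.09375.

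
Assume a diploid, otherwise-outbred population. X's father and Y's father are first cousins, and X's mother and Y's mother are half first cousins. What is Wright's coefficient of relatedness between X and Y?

With two independent routes of shared ancestry, r is the sum of the two contributions.
X and Y are related in two ways: second cousins through their fathers (r = 1/32) and half second cousins through their mothers (r = 1/64).
r = 1/32 + 1/64 = 3/64 = 0.046875.

0.046875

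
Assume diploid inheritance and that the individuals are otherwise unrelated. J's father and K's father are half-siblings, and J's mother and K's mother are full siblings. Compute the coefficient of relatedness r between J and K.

Independent pedigree routes through distinct common ancestors add.
J and K are related in two ways: half first cousins through their fathers (r = 1/16) and first cousins through their mothers (r = 1/8).
r = 1/16 + 1/8 = 0.1875.

0.1875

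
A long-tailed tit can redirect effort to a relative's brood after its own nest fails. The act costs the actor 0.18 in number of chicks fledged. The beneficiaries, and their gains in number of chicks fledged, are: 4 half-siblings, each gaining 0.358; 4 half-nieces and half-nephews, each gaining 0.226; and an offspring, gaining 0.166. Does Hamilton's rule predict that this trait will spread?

Yes

Hamilton's rule: the trait is favored when the sum of r·B over every recipient exceeds the actor's cost C.
r to a half-sibling = 0.25 (half-sibs share one parent — one path of length 2: r = (1/2)^2 = 1/4).
r to a half-niece or half-nephew = 0.125 (half-aunt/uncle↔niece/nephew: one path of length 3: r = (1/2)^3 = 1/8).
r to an offspring = 1/2 (one parent–offspring link: r = (1/2)^1 = 1/2).
Summing one r·B term per recipient: 4·0.25·0.358 + 4·0.125·0.226 + 1·0.5·0.166 = 0.554.
0.554 > 0.18: the indirect benefit exceeds the cost.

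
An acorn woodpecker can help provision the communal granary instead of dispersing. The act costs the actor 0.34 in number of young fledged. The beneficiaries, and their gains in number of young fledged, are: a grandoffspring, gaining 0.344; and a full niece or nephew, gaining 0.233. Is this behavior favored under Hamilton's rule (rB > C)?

No

Hamilton's rule: the trait is favored when the sum of r·B over every recipient exceeds the actor's cost C.
r to a grandoffspring = 1/4 (two parent–offspring links: r = (1/2)^2 = 1/4).
r to a full niece or nephew = 0.25 (full aunt/uncle↔niece/nephew: two paths of length 3 through the shared grandparent pair: r = 2·(1/2)^3 = 1/4).
Summing one r·B term per recipient: 1·0.25·0.344 + 1·0.25·0.233 = 0.14425.
0.14425 < 0.34: the indirect benefit is less than the cost.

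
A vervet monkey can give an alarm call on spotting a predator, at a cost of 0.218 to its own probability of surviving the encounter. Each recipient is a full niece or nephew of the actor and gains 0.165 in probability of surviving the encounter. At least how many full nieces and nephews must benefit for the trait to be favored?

r to a full niece or nephew = 1/4 (full aunt/uncle↔niece/nephew: two paths of length 3 through the shared grandparent pair: r = 2·(1/2)^3 = 1/4).
Hamilton's rule: n·r·B > C  ⇒  n > C/(r·B) = 0.218/(0.25·0.165) = 5.285.
The smallest integer exceeding 5.285 is 6.

6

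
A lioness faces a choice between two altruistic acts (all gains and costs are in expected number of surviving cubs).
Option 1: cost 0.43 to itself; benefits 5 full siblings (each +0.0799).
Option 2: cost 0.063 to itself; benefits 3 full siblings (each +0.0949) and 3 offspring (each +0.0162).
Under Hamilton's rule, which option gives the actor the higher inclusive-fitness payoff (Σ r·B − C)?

Option 2

Option 1: r to a full sibling = 0.5.
Option 1: Σ r·B − C = (5·0.5·0.0799) − 0.43 = -0.23025.
Option 2: r to a full sibling = 0.5.
Option 2: r to an offspring = 0.5.
Option 2: Σ r·B − C = (3·0.5·0.0949 + 3·0.5·0.0162) − 0.063 = 0.10365.
Option 2 has the higher net inclusive-fitness payoff.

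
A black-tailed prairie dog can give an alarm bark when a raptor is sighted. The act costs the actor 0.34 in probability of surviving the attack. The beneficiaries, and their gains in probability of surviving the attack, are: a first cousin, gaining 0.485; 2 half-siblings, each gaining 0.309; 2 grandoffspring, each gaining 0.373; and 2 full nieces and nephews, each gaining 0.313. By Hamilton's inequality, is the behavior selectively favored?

Yes

Hamilton's rule: the trait is favored when the sum of r·B over every recipient exceeds the actor's cost C.
r to a first cousin = 0.125 (first cousins share one grandparent pair — two paths of length 4: r = 2·(1/2)^4 = 1/8).
r to a half-sibling = 0.25 (half-sibs share one parent — one path of length 2: r = (1/2)^2 = 1/4).
r to a grandoffspring = 0.25 (two parent–offspring links: r = (1/2)^2 = 1/4).
r to a full niece or nephew = 1/4 (full aunt/uncle↔niece/nephew: two paths of length 3 through the shared grandparent pair: r = 2·(1/2)^3 = 1/4).
Summing one r·B term per recipient: 1·0.125·0.485 + 2·0.25·0.309 + 2·0.25·0.373 + 2·0.25·0.313 = 0.558125.
0.558125 > 0.34: the indirect benefit exceeds the cost.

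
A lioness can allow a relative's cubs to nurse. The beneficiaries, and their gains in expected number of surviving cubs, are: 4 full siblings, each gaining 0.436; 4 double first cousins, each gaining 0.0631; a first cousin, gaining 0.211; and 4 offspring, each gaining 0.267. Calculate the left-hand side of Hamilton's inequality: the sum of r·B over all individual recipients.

1.495475

r to a full sibling = 1/2 (full sibs share both parents — two paths of length 2: r = 2·(1/2)^2 = 1/2).
r to a double first cousin = 0.25 (double first cousins share both grandparent pairs — four paths of length 4: r = 4·(1/2)^4 = 1/4).
r to a first cousin = 0.125 (first cousins share one grandparent pair — two paths of length 4: r = 2·(1/2)^4 = 1/8).
r to an offspring = 1/2 (one parent–offspring link: r = (1/2)^1 = 1/2).
Summing one r·B term per recipient: 4·0.5·0.436 + 4·0.25·0.0631 + 1·0.125·0.211 + 4·0.5·0.267 = 1.495475.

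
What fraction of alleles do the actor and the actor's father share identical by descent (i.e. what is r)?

Each parent–offspring link contributes a factor of 1/2, and independent paths through distinct common ancestors add.
One parent–offspring link: r = (1/2)^1 = 1/2.

0.5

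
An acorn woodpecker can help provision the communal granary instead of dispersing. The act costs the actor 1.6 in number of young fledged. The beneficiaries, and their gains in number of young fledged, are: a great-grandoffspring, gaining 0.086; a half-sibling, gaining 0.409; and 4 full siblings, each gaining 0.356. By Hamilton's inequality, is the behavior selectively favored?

Hamilton's rule: the trait is favored when the sum of r·B over every recipient exceeds the actor's cost C.
r to a great-grandoffspring = 0.125 (three parent–offspring links: r = (1/2)^3 = 1/8).
r to a half-sibling = 0.25 (half-sibs share one parent — one path of length 2: r = (1/2)^2 = 1/4).
r to a full sibling = 1/2 (full sibs share both parents — two paths of length 2: r = 2·(1/2)^2 = 1/2).
Summing one r·B term per recipient: 1·0.125·0.086 + 1·0.25·0.409 + 4·0.5·0.356 = 0.825.
0.825 < 1.6: the indirect benefit is less than the cost.

No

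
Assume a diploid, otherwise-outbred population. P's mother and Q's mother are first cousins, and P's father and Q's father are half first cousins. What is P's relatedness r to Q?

Relatedness sums over independent paths through distinct common ancestors.
P and Q are related in two ways: second cousins through their mothers (r = 1/32) and half second cousins through their fathers (r = 1/64).
r = 1/32 + 1/64 = 3/64 = 0.046875.

0.046875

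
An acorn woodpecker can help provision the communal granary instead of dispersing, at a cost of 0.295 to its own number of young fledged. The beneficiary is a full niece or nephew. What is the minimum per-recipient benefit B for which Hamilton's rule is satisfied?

1.18

r to a full niece or nephew = 1/4 (full aunt/uncle↔niece/nephew: two paths of length 3 through the shared grandparent pair: r = 2·(1/2)^3 = 1/4).
Hamilton's rule with n recipients of equal r: n·r·B > C, so B > C/(n·r) = 0.295/(1·0.25) = 1.18.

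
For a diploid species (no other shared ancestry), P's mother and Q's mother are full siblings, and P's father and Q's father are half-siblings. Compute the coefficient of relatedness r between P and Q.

With two independent routes of shared ancestry, r is the sum of the two contributions.
P and Q are related in two ways: first cousins through their mothers (r = 1/8) and half first cousins through their fathers (r = 1/16).
r = 1/8 + 1/16 = 0.1875.

0.1875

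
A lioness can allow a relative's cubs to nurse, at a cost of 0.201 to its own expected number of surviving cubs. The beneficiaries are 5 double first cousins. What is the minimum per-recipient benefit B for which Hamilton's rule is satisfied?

0.1608

r to a double first cousin = 1/4 (double first cousins share both grandparent pairs — four paths of length 4: r = 4·(1/2)^4 = 1/4).
Hamilton's rule with n recipients of equal r: n·r·B > C, so B > C/(n·r) = 0.201/(5·0.25) = 0.1608.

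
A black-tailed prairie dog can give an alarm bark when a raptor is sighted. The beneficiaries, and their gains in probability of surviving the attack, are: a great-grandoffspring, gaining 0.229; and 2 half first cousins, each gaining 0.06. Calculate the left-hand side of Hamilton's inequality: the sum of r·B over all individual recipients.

r to a great-grandoffspring = 1/8 (three parent–offspring links: r = (1/2)^3 = 1/8).
r to a half first cousin = 0.0625 (half first cousins share one grandparent — one path of length 4: r = (1/2)^4 = 1/16).
Summing one r·B term per recipient: 1·0.125·0.229 + 2·0.0625·0.06 = 0.036125.

0.036125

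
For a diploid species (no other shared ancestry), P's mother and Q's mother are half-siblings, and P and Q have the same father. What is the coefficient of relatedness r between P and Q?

Wright's path rule: contributions from independent ancestry routes add.
P and Q are related in two ways: half first cousins through their mothers (r = 1/16) and half-sibs through their shared father (r = 1/4).
r = 1/16 + 1/4 = 5/16 = 0.3125.

0.3125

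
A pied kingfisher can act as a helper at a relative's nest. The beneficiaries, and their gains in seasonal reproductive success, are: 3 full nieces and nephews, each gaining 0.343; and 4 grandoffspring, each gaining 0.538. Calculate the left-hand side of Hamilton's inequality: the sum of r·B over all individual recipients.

0.79525

r to a full niece or nephew = 0.25 (full aunt/uncle↔niece/nephew: two paths of length 3 through the shared grandparent pair: r = 2·(1/2)^3 = 1/4).
r to a grandoffspring = 0.25 (two parent–offspring links: r = (1/2)^2 = 1/4).
Summing one r·B term per recipient: 3·0.25·0.343 + 4·0.25·0.538 = 0.79525.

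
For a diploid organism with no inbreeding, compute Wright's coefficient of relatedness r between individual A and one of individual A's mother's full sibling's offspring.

Each parent–offspring link contributes a factor of 1/2, and independent paths through distinct common ancestors add.
First cousins share one grandparent pair — two paths of length 4: r = 2·(1/2)^4 = 1/8.

0.125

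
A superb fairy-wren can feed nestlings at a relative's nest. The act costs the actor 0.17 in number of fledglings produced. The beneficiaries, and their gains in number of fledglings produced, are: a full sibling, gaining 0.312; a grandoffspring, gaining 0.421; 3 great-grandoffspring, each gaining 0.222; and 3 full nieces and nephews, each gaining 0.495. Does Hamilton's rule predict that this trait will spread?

Yes

Hamilton's rule: the trait is favored when the sum of r·B over every recipient exceeds the actor's cost C.
r to a full sibling = 1/2 (full sibs share both parents — two paths of length 2: r = 2·(1/2)^2 = 1/2).
r to a grandoffspring = 0.25 (two parent–offspring links: r = (1/2)^2 = 1/4).
r to a great-grandoffspring = 0.125 (three parent–offspring links: r = (1/2)^3 = 1/8).
r to a full niece or nephew = 0.25 (full aunt/uncle↔niece/nephew: two paths of length 3 through the shared grandparent pair: r = 2·(1/2)^3 = 1/4).
Summing one r·B term per recipient: 1·0.5·0.312 + 1·0.25·0.421 + 3·0.125·0.222 + 3·0.25·0.495 = 0.71575.
0.71575 > 0.17: the indirect benefit exceeds the cost.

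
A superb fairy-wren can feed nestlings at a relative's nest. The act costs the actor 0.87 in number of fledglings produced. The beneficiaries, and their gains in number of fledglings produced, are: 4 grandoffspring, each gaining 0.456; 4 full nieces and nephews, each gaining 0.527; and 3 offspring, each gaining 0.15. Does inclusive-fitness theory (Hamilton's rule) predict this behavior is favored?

Yes

Hamilton's rule: the trait is favored when the sum of r·B over every recipient exceeds the actor's cost C.
r to a grandoffspring = 1/4 (two parent–offspring links: r = (1/2)^2 = 1/4).
r to a full niece or nephew = 0.25 (full aunt/uncle↔niece/nephew: two paths of length 3 through the shared grandparent pair: r = 2·(1/2)^3 = 1/4).
r to an offspring = 0.5 (one parent–offspring link: r = (1/2)^1 = 1/2).
Summing one r·B term per recipient: 4·0.25·0.456 + 4·0.25·0.527 + 3·0.5·0.15 = 1.208.
1.208 > 0.87: the indirect benefit exceeds the cost.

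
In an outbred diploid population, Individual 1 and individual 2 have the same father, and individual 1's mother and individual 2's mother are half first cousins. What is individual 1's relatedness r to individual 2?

0.265625

Wright's path rule: contributions from independent ancestry routes add.
Individual 1 and individual 2 are related in two ways: half-sibs through their shared father (r = 1/4) and half second cousins through their mothers (r = 1/64).
r = 1/4 + 1/64 = 0.265625.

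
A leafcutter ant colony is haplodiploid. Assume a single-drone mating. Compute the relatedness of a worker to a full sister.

0.75

Haplodiploid full sisters inherit their father's entire haploid genome identically (contributing 1/2) and on average half of their mother's contribution (1/2 · 1/2 = 1/4); r = 1/2 + 1/4 = 3/4.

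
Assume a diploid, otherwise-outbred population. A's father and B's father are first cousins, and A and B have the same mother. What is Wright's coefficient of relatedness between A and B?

0.28125

Wright's path rule: contributions from independent ancestry routes add.
A and B are related in two ways: second cousins through their fathers (r = 1/32) and half-sibs through their shared mother (r = 1/4).
r = 1/32 + 1/4 = 9/32 = 0.28125.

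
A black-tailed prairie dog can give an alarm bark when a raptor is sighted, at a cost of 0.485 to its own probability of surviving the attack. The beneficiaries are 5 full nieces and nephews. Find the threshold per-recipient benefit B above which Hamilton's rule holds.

r to a full niece or nephew = 0.25 (full aunt/uncle↔niece/nephew: two paths of length 3 through the shared grandparent pair: r = 2·(1/2)^3 = 1/4).
Hamilton's rule with n recipients of equal r: n·r·B > C, so B > C/(n·r) = 0.485/(5·0.25) = 0.388.

0.388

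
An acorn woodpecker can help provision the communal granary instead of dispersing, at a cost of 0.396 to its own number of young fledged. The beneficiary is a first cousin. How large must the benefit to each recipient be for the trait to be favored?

r to a first cousin = 0.125 (first cousins share one grandparent pair — two paths of length 4: r = 2·(1/2)^4 = 1/8).
Hamilton's rule with n recipients of equal r: n·r·B > C, so B > C/(n·r) = 0.396/(1·0.125) = 3.168.

3.168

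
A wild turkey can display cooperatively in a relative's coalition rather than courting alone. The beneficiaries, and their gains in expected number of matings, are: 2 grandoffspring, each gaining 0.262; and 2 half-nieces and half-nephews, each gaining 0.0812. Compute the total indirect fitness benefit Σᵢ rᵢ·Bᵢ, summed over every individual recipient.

0.1513

r to a grandoffspring = 1/4 (two parent–offspring links: r = (1/2)^2 = 1/4).
r to a half-niece or half-nephew = 1/8 (half-aunt/uncle↔niece/nephew: one path of length 3: r = (1/2)^3 = 1/8).
Summing one r·B term per recipient: 2·0.25·0.262 + 2·0.125·0.0812 = 0.1513.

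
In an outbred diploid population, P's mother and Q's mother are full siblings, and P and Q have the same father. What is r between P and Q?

Relatedness sums over independent paths through distinct common ancestors.
P and Q are related in two ways: first cousins through their mothers (r = 1/8) and half-sibs through their shared father (r = 1/4).
r = 1/8 + 1/4 = 3/8 = 0.375.

0.375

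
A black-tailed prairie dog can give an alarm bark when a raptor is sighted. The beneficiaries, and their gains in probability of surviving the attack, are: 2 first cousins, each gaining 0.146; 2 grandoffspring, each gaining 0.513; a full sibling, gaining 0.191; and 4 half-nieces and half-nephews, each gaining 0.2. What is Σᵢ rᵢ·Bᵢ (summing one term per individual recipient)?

r to a first cousin = 0.125 (first cousins share one grandparent pair — two paths of length 4: r = 2·(1/2)^4 = 1/8).
r to a grandoffspring = 1/4 (two parent–offspring links: r = (1/2)^2 = 1/4).
r to a full sibling = 0.5 (full sibs share both parents — two paths of length 2: r = 2·(1/2)^2 = 1/2).
r to a half-niece or half-nephew = 0.125 (half-aunt/uncle↔niece/nephew: one path of length 3: r = (1/2)^3 = 1/8).
Summing one r·B term per recipient: 2·0.125·0.146 + 2·0.25·0.513 + 1·0.5·0.191 + 4·0.125·0.2 = 0.4885.

0.4885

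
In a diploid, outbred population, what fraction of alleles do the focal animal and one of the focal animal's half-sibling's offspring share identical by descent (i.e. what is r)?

Each parent–offspring link contributes a factor of 1/2, and independent paths through distinct common ancestors add.
Half-aunt/uncle↔niece/nephew: one path of length 3: r = (1/2)^3 = 1/8.

0.125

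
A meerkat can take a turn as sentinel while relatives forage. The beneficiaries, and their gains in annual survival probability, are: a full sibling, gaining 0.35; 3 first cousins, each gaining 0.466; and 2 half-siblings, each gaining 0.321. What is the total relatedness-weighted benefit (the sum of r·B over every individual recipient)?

0.51025

r to a full sibling = 0.5 (full sibs share both parents — two paths of length 2: r = 2·(1/2)^2 = 1/2).
r to a first cousin = 0.125 (first cousins share one grandparent pair — two paths of length 4: r = 2·(1/2)^4 = 1/8).
r to a half-sibling = 1/4 (half-sibs share one parent — one path of length 2: r = (1/2)^2 = 1/4).
Summing one r·B term per recipient: 1·0.5·0.35 + 3·0.125·0.466 + 2·0.25·0.321 = 0.51025.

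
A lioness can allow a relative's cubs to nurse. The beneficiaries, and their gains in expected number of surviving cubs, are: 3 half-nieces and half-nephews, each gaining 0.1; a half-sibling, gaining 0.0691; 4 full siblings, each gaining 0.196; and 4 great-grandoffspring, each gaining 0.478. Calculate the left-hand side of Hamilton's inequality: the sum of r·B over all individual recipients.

r to a half-niece or half-nephew = 1/8 (half-aunt/uncle↔niece/nephew: one path of length 3: r = (1/2)^3 = 1/8).
r to a half-sibling = 0.25 (half-sibs share one parent — one path of length 2: r = (1/2)^2 = 1/4).
r to a full sibling = 0.5 (full sibs share both parents — two paths of length 2: r = 2·(1/2)^2 = 1/2).
r to a great-grandoffspring = 0.125 (three parent–offspring links: r = (1/2)^3 = 1/8).
Summing one r·B term per recipient: 3·0.125·0.1 + 1·0.25·0.0691 + 4·0.5·0.196 + 4·0.125·0.478 = 0.685775.

0.685775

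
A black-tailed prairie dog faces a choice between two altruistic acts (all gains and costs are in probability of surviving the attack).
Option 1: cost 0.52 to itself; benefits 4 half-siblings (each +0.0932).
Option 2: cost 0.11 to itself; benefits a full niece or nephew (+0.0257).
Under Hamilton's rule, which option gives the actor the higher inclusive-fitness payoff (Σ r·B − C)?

Option 2

Option 1: r to a half-sibling = 0.25.
Option 1: Σ r·B − C = (4·0.25·0.0932) − 0.52 = -0.4268.
Option 2: r to a full niece or nephew = 0.25.
Option 2: Σ r·B − C = (1·0.25·0.0257) − 0.11 = -0.103575.
Option 2 has the higher net inclusive-fitness payoff.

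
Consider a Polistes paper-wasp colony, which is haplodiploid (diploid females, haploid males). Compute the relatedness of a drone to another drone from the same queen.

Haploid brothers each carry a random half of the queen's diploid genome, so on average they share half: r = 1/2.

0.5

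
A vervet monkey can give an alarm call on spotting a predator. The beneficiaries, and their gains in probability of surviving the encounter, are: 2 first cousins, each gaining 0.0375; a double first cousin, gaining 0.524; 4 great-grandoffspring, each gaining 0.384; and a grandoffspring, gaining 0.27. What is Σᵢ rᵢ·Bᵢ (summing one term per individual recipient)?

0.399875

r to a first cousin = 0.125 (first cousins share one grandparent pair — two paths of length 4: r = 2·(1/2)^4 = 1/8).
r to a double first cousin = 0.25 (double first cousins share both grandparent pairs — four paths of length 4: r = 4·(1/2)^4 = 1/4).
r to a great-grandoffspring = 0.125 (three parent–offspring links: r = (1/2)^3 = 1/8).
r to a grandoffspring = 0.25 (two parent–offspring links: r = (1/2)^2 = 1/4).
Summing one r·B term per recipient: 2·0.125·0.0375 + 1·0.25·0.524 + 4·0.125·0.384 + 1·0.25·0.27 = 0.399875.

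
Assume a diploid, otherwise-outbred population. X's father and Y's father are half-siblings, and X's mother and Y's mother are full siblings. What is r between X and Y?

Independent pedigree routes through distinct common ancestors add.
X and Y are related in two ways: half first cousins through their fathers (r = 1/16) and first cousins through their mothers (r = 1/8).
r = 1/16 + 1/8 = 3/16 = 0.1875.

0.1875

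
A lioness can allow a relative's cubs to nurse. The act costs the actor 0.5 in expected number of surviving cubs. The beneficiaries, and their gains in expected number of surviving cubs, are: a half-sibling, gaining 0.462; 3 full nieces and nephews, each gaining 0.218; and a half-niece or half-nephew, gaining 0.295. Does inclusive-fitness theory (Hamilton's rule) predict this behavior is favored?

No

Hamilton's rule: the trait is favored when the sum of r·B over every recipient exceeds the actor's cost C.
r to a half-sibling = 1/4 (half-sibs share one parent — one path of length 2: r = (1/2)^2 = 1/4).
r to a full niece or nephew = 0.25 (full aunt/uncle↔niece/nephew: two paths of length 3 through the shared grandparent pair: r = 2·(1/2)^3 = 1/4).
r to a half-niece or half-nephew = 0.125 (half-aunt/uncle↔niece/nephew: one path of length 3: r = (1/2)^3 = 1/8).
Summing one r·B term per recipient: 1·0.25·0.462 + 3·0.25·0.218 + 1·0.125·0.295 = 0.315875.
0.315875 < 0.5: the indirect benefit is less than the cost.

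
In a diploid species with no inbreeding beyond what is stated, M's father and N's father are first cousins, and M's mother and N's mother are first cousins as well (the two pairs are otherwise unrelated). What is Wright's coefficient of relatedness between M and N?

0.0625

Relatedness sums over independent paths through distinct common ancestors.
M and N are related in two ways: second cousins through their fathers (r = 1/32) and second cousins through their mothers (r = 1/32).
r = 1/32 + 1/32 = 1/16 = 0.0625.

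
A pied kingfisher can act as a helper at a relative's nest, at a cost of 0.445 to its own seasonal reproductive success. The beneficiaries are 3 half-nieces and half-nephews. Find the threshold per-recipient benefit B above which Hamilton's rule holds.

r to a half-niece or half-nephew = 0.125 (half-aunt/uncle↔niece/nephew: one path of length 3: r = (1/2)^3 = 1/8).
Hamilton's rule with n recipients of equal r: n·r·B > C, so B > C/(n·r) = 0.445/(3·0.125) = 1.1867.

1.1867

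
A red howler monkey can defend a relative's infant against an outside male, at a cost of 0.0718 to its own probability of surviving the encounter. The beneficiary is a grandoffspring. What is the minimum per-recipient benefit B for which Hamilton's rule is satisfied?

0.2872

r to a grandoffspring = 1/4 (two parent–offspring links: r = (1/2)^2 = 1/4).
Hamilton's rule with n recipients of equal r: n·r·B > C, so B > C/(n·r) = 0.0718/(1·0.25) = 0.2872.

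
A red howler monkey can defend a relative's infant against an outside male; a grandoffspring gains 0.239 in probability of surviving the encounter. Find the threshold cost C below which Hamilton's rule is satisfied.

r to a grandoffspring = 1/4 (two parent–offspring links: r = (1/2)^2 = 1/4).
Hamilton's rule: n·r·B > C, so the trait is favored while C < n·r·B = 1·0.25·0.239 = 0.05975.

0.05975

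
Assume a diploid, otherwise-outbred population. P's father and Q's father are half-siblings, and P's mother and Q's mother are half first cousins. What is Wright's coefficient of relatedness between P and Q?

0.078125

Independent pedigree routes through distinct common ancestors add.
P and Q are related in two ways: half first cousins through their fathers (r = 1/16) and half second cousins through their mothers (r = 1/64).
r = 1/16 + 1/64 = 5/64 = 0.078125.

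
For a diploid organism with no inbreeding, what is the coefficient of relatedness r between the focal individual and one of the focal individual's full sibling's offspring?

0.25

Each parent–offspring link contributes a factor of 1/2, and independent paths through distinct common ancestors add.
Full aunt/uncle↔niece/nephew: two paths of length 3 through the shared grandparent pair: r = 2·(1/2)^3 = 1/4.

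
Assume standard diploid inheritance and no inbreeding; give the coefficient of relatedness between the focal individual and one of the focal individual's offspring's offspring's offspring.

Each parent–offspring link contributes a factor of 1/2, and independent paths through distinct common ancestors add.
Three parent–offspring links: r = (1/2)^3 = 1/8.

0.125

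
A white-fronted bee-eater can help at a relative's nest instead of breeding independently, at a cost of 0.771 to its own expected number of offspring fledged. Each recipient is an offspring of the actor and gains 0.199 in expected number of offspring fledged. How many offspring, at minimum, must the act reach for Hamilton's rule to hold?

8

r to an offspring = 1/2 (one parent–offspring link: r = (1/2)^1 = 1/2).
Hamilton's rule: n·r·B > C  ⇒  n > C/(r·B) = 0.771/(0.5·0.199) = 7.749.
The smallest integer exceeding 7.749 is 8.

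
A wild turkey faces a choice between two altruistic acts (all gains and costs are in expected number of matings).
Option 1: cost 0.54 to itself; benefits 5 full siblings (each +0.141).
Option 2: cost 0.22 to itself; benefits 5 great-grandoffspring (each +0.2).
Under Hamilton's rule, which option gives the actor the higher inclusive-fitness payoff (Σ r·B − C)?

Option 2

Option 1: r to a full sibling = 0.5.
Option 1: Σ r·B − C = (5·0.5·0.141) − 0.54 = -0.1875.
Option 2: r to a great-grandoffspring = 0.125.
Option 2: Σ r·B − C = (5·0.125·0.2) − 0.22 = -0.095.
Option 2 has the higher net inclusive-fitness payoff.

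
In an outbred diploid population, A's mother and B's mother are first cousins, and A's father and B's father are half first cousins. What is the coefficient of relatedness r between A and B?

0.046875

Wright's path rule: contributions from independent ancestry routes add.
A and B are related in two ways: second cousins through their mothers (r = 1/32) and half second cousins through their fathers (r = 1/64).
r = 1/32 + 1/64 = 0.046875.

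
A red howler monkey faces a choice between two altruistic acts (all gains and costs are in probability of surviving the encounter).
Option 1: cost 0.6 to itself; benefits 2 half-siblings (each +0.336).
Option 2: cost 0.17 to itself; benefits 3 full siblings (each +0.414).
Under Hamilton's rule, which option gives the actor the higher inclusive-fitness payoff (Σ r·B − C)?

Option 2

Option 1: r to a half-sibling = 0.25.
Option 1: Σ r·B − C = (2·0.25·0.336) − 0.6 = -0.432.
Option 2: r to a full sibling = 0.5.
Option 2: Σ r·B − C = (3·0.5·0.414) − 0.17 = 0.451.
Option 2 has the higher net inclusive-fitness payoff.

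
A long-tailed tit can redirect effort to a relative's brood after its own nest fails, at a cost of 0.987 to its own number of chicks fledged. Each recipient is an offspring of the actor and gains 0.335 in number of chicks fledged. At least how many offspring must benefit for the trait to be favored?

6

r to an offspring = 1/2 (one parent–offspring link: r = (1/2)^1 = 1/2).
Hamilton's rule: n·r·B > C  ⇒  n > C/(r·B) = 0.987/(0.5·0.335) = 5.893.
The smallest integer exceeding 5.893 is 6.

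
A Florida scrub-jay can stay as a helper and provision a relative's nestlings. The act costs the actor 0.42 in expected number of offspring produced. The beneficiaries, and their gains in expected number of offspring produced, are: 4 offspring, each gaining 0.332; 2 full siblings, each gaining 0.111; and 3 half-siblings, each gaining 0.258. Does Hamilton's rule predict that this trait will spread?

Yes

Hamilton's rule: the trait is favored when the sum of r·B over every recipient exceeds the actor's cost C.
r to an offspring = 0.5 (one parent–offspring link: r = (1/2)^1 = 1/2).
r to a full sibling = 1/2 (full sibs share both parents — two paths of length 2: r = 2·(1/2)^2 = 1/2).
r to a half-sibling = 0.25 (half-sibs share one parent — one path of length 2: r = (1/2)^2 = 1/4).
Summing one r·B term per recipient: 4·0.5·0.332 + 2·0.5·0.111 + 3·0.25·0.258 = 0.9685.
0.9685 > 0.42: the indirect benefit exceeds the cost.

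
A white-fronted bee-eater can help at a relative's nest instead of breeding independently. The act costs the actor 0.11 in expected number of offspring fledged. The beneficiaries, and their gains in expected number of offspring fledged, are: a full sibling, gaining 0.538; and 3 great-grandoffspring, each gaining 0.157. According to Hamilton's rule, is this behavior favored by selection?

Hamilton's rule: the trait is favored when the sum of r·B over every recipient exceeds the actor's cost C.
r to a full sibling = 1/2 (full sibs share both parents — two paths of length 2: r = 2·(1/2)^2 = 1/2).
r to a great-grandoffspring = 0.125 (three parent–offspring links: r = (1/2)^3 = 1/8).
Summing one r·B term per recipient: 1·0.5·0.538 + 3·0.125·0.157 = 0.327875.
0.327875 > 0.11: the indirect benefit exceeds the cost.

Yes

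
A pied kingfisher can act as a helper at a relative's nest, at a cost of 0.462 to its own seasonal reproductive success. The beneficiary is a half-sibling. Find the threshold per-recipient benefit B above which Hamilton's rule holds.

r to a half-sibling = 0.25 (half-sibs share one parent — one path of length 2: r = (1/2)^2 = 1/4).
Hamilton's rule with n recipients of equal r: n·r·B > C, so B > C/(n·r) = 0.462/(1·0.25) = 1.848.

1.848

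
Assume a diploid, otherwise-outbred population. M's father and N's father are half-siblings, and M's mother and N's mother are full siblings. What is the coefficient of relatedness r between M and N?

Relatedness sums over independent paths through distinct common ancestors.
M and N are related in two ways: half first cousins through their fathers (r = 1/16) and first cousins through their mothers (r = 1/8).
r = 1/16 + 1/8 = 0.1875.

0.1875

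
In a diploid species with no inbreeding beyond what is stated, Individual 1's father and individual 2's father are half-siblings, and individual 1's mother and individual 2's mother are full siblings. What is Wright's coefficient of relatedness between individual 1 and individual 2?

Independent pedigree routes through distinct common ancestors add.
Individual 1 and individual 2 are related in two ways: half first cousins through their fathers (r = 1/16) and first cousins through their mothers (r = 1/8).
r = 1/16 + 1/8 = 3/16 = 0.1875.

0.1875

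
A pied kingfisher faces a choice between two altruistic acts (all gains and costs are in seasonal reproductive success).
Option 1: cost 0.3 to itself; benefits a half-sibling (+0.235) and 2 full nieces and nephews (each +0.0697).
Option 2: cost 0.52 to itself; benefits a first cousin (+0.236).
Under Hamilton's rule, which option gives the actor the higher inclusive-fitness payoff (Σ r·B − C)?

Option 1: r to a half-sibling = 0.25.
Option 1: r to a full niece or nephew = 0.25.
Option 1: Σ r·B − C = (1·0.25·0.235 + 2·0.25·0.0697) − 0.3 = -0.2064.
Option 2: r to a first cousin = 0.125.
Option 2: Σ r·B − C = (1·0.125·0.236) − 0.52 = -0.4905.
Option 1 has the higher net inclusive-fitness payoff.

Option 1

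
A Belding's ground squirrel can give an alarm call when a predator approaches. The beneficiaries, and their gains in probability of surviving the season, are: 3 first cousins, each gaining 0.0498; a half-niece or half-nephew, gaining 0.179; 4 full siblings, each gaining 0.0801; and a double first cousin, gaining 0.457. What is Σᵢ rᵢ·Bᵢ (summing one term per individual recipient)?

r to a first cousin = 0.125 (first cousins share one grandparent pair — two paths of length 4: r = 2·(1/2)^4 = 1/8).
r to a half-niece or half-nephew = 1/8 (half-aunt/uncle↔niece/nephew: one path of length 3: r = (1/2)^3 = 1/8).
r to a full sibling = 1/2 (full sibs share both parents — two paths of length 2: r = 2·(1/2)^2 = 1/2).
r to a double first cousin = 0.25 (double first cousins share both grandparent pairs — four paths of length 4: r = 4·(1/2)^4 = 1/4).
Summing one r·B term per recipient: 3·0.125·0.0498 + 1·0.125·0.179 + 4·0.5·0.0801 + 1·0.25·0.457 = 0.3155.

0.3155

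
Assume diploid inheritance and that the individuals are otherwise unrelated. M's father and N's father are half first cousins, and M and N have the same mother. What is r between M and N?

Wright's path rule: contributions from independent ancestry routes add.
M and N are related in two ways: half second cousins through their fathers (r = 1/64) and half-sibs through their shared mother (r = 1/4).
r = 1/64 + 1/4 = 17/64 = 0.265625.

0.265625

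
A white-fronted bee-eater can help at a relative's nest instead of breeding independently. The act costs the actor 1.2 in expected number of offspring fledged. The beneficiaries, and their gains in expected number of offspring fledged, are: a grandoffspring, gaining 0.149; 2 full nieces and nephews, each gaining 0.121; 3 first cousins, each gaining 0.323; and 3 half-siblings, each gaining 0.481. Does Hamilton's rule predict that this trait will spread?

Hamilton's rule: the trait is favored when the sum of r·B over every recipient exceeds the actor's cost C.
r to a grandoffspring = 1/4 (two parent–offspring links: r = (1/2)^2 = 1/4).
r to a full niece or nephew = 1/4 (full aunt/uncle↔niece/nephew: two paths of length 3 through the shared grandparent pair: r = 2·(1/2)^3 = 1/4).
r to a first cousin = 0.125 (first cousins share one grandparent pair — two paths of length 4: r = 2·(1/2)^4 = 1/8).
r to a half-sibling = 1/4 (half-sibs share one parent — one path of length 2: r = (1/2)^2 = 1/4).
Summing one r·B term per recipient: 1·0.25·0.149 + 2·0.25·0.121 + 3·0.125·0.323 + 3·0.25·0.481 = 0.579625.
0.579625 < 1.2: the indirect benefit is less than the cost.

No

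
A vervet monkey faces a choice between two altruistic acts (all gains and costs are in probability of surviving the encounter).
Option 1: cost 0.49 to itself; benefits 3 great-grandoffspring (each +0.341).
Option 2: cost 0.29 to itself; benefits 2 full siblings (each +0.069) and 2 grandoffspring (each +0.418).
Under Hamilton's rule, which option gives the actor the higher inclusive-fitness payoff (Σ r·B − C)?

Option 2

Option 1: r to a great-grandoffspring = 0.125.
Option 1: Σ r·B − C = (3·0.125·0.341) − 0.49 = -0.362125.
Option 2: r to a full sibling = 0.5.
Option 2: r to a grandoffspring = 0.25.
Option 2: Σ r·B − C = (2·0.5·0.069 + 2·0.25·0.418) − 0.29 = -0.012.
Option 2 has the higher net inclusive-fitness payoff.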